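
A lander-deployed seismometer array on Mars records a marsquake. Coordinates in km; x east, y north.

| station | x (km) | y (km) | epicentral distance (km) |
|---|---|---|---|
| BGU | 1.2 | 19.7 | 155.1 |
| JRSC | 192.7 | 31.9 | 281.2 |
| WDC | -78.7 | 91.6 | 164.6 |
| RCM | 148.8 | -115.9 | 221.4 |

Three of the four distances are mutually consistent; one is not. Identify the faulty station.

Solve using three stations at a time. Using JRSC, WDC, RCM (subtract circle equations pairwise → linear system) gives (x, y) ≈ (-68.3, -72.7).
Distances from that point to each station vs reported:
  BGU: calculated 115.6 vs reported 155.1 → residual 39.5 km
  JRSC: calculated 281.2 vs reported 281.2 → residual 0.0 km
  WDC: calculated 164.6 vs reported 164.6 → residual 0.0 km
  RCM: calculated 221.4 vs reported 221.4 → residual 0.0 km
JRSC, WDC, RCM are mutually consistent (residuals ≈ 0); BGU is off by 39.5 km.

BGU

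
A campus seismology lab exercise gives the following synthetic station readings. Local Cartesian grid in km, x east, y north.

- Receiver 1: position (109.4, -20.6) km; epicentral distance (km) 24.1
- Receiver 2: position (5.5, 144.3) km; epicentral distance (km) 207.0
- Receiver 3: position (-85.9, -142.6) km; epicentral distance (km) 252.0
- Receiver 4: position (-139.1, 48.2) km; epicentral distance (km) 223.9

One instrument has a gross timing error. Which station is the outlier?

Receiver 4

Solve using three stations at a time. Using Receiver 1, Receiver 2, Receiver 3 (subtract circle equations pairwise → linear system) gives (x, y) ≈ (133.4, -18.5).
Distances from that point to each station vs reported:
  Receiver 1: calculated 24.1 vs reported 24.1 → residual 0.0 km
  Receiver 2: calculated 207.0 vs reported 207.0 → residual 0.0 km
  Receiver 3: calculated 252.0 vs reported 252.0 → residual 0.0 km
  Receiver 4: calculated 280.5 vs reported 223.9 → residual 56.6 km
Receiver 1, Receiver 2, Receiver 3 are mutually consistent (residuals ≈ 0); Receiver 4 is off by 56.6 km.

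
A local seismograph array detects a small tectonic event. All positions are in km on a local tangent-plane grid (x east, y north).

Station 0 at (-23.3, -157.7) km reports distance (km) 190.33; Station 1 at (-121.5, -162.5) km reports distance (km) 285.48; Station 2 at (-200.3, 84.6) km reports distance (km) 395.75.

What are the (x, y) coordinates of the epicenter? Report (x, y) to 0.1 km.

Circle about each station: (x + 23.3)² + (y + 157.7)² = 190.33²; (x + 121.5)² + (y + 162.5)² = 285.48²; (x + 200.3)² + (y − 84.6)² = 395.75².
Subtracting pairs of circle equations eliminates x²+y² and gives linear equations (the radical axes):
-196.4 x − 9.6 y = -29517.00
-354.0 x + 484.6 y = -98527.48
Solving the 2×2 system: x ≈ 154.7, y ≈ -90.3 km.

(154.7, -90.3)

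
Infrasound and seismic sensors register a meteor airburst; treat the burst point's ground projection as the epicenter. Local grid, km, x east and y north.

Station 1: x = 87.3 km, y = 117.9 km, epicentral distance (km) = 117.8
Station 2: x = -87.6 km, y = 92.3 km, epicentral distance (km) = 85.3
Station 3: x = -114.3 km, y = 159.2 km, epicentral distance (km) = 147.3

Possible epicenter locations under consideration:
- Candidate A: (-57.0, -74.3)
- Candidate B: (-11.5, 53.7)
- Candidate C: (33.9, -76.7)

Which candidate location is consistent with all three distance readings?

Candidate B

For each candidate, compare |candidate − station| to the reported distance:
Candidate A: residuals Station 1 122.5, Station 2 84.1, Station 3 93.1 → max 122.5 km
Candidate B: residuals Station 1 0.0, Station 2 0.0, Station 3 0.0 → max 0.0 km
Candidate C: residuals Station 1 84.0, Station 2 122.8, Station 3 131.3 → max 131.3 km
Only Candidate B has all residuals ≈ 0.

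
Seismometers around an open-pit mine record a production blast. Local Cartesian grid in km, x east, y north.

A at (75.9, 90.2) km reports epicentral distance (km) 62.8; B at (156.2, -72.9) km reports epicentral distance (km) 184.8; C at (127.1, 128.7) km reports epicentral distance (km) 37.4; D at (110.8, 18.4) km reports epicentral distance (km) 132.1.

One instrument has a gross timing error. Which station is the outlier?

B

Solve using three stations at a time. Using A, C, D (subtract circle equations pairwise → linear system) gives (x, y) ≈ (96.1, 149.7).
Distances from that point to each station vs reported:
  A: calculated 62.8 vs reported 62.8 → residual 0.0 km
  B: calculated 230.6 vs reported 184.8 → residual 45.8 km
  C: calculated 37.4 vs reported 37.4 → residual 0.0 km
  D: calculated 132.1 vs reported 132.1 → residual 0.0 km
A, C, D are mutually consistent (residuals ≈ 0); B is off by 45.8 km.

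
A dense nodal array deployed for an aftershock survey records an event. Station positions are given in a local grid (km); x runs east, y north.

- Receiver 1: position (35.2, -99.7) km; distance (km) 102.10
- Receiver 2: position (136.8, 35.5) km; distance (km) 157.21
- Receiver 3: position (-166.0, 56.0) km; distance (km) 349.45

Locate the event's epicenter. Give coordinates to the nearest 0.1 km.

Circle about each station: (x − 35.2)² + (y + 99.7)² = 102.10²; (x − 136.8)² + (y − 35.5)² = 157.21²; (x + 166.0)² + (y − 56.0)² = 349.45².
Subtracting pairs of circle equations eliminates x²+y² and gives linear equations (the radical axes):
203.2 x + 270.4 y = -5495.21
-402.4 x + 311.4 y = -92178.02
Solving the 2×2 system: x ≈ 134.9, y ≈ -121.7 km.

x ≈ 134.9 km, y ≈ -121.7 km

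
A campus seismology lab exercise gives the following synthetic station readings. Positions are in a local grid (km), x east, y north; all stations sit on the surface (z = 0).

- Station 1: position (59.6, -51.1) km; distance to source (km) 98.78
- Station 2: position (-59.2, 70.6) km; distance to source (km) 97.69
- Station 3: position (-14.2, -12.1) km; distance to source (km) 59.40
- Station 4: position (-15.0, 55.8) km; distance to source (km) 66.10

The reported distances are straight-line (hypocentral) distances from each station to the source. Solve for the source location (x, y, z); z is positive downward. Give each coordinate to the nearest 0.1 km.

Each station gives a sphere (x−x_i)² + (y−y_i)² + z² = d_i² (stations at z=0).
Subtracting the Station 1 sphere from Station 2 and Station 3: z² cancels, leaving linear equations in x and y:
-237.6 x + 243.4 y = 2539.78
-147.6 x + 78.0 y = 413.81
Solving: x ≈ 5.599, y ≈ 15.900 km (keep extra digits for the depth step; rounded: 5.6, 15.9).
Then from the Station 1 sphere: z² = 98.78² − (x − 59.6)² − (y + 51.1)² with x = 5.599, y = 15.900, so z ≈ 48.501 ≈ 48.5 km.

(5.6, 15.9, 48.5)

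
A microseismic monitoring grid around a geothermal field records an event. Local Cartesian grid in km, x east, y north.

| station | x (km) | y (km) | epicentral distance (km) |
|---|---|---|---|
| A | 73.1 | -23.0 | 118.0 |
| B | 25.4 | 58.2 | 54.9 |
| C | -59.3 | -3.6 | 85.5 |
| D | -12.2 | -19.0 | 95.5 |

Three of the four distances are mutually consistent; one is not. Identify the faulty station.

A

Solve using three stations at a time. Using B, C, D (subtract circle equations pairwise → linear system) gives (x, y) ≈ (-26.6, 75.3).
Distances from that point to each station vs reported:
  A: calculated 140.1 vs reported 118.0 → residual 22.1 km
  B: calculated 54.8 vs reported 54.9 → residual 0.1 km
  C: calculated 85.4 vs reported 85.5 → residual 0.1 km
  D: calculated 95.4 vs reported 95.5 → residual 0.1 km
B, C, D are mutually consistent (residuals ≈ 0); A is off by 22.1 km.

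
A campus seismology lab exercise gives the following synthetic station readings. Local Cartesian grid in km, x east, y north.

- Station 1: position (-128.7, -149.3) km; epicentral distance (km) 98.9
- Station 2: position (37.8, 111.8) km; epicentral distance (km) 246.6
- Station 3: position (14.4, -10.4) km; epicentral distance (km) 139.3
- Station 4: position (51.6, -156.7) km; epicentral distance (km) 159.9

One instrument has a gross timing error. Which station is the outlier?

Solve using three stations at a time. Using Station 2, Station 3, Station 4 (subtract circle equations pairwise → linear system) gives (x, y) ≈ (-96.1, -95.3).
Distances from that point to each station vs reported:
  Station 1: calculated 63.0 vs reported 98.9 → residual 35.9 km
  Station 2: calculated 246.6 vs reported 246.6 → residual 0.0 km
  Station 3: calculated 139.4 vs reported 139.3 → residual 0.1 km
  Station 4: calculated 160.0 vs reported 159.9 → residual 0.1 km
Station 2, Station 3, Station 4 are mutually consistent (residuals ≈ 0); Station 1 is off by 35.9 km.

Station 1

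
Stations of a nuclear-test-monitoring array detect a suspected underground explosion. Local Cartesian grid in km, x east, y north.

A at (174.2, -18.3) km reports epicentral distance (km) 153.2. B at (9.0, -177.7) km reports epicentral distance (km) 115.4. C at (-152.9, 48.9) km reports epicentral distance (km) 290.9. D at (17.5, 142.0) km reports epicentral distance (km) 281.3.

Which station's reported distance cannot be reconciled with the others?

B

Solve using three stations at a time. Using A, C, D (subtract circle equations pairwise → linear system) gives (x, y) ≈ (73.5, -133.6).
Distances from that point to each station vs reported:
  A: calculated 153.0 vs reported 153.2 → residual 0.2 km
  B: calculated 78.2 vs reported 115.4 → residual 37.2 km
  C: calculated 290.8 vs reported 290.9 → residual 0.1 km
  D: calculated 281.2 vs reported 281.3 → residual 0.1 km
A, C, D are mutually consistent (residuals ≈ 0); B is off by 37.2 km.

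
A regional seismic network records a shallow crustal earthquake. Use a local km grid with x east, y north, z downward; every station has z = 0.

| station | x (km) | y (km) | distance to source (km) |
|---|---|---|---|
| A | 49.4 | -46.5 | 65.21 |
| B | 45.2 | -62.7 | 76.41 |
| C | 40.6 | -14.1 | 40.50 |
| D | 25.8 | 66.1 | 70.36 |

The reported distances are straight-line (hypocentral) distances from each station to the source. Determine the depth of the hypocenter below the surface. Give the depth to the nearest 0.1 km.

Each station gives a sphere (x−x_i)² + (y−y_i)² + z² = d_i² (stations at z=0).
Subtracting the A sphere from B and C: z² cancels, leaving linear equations in x and y:
-8.4 x − 32.4 y = -214.42
-17.6 x + 64.8 y = -143.35
Solving: x ≈ 16.634, y ≈ 2.306 km (keep extra digits for the depth step; rounded: 16.6, 2.3).
Then from the A sphere: z² = 65.21² − (x − 49.4)² − (y + 46.5)² with x = 16.634, y = 2.306, so z ≈ 28.226 ≈ 28.2 km.
Check against D (with the unrounded solution): distance 70.36 ≈ 70.36 km. ✓

z ≈ 28.2 km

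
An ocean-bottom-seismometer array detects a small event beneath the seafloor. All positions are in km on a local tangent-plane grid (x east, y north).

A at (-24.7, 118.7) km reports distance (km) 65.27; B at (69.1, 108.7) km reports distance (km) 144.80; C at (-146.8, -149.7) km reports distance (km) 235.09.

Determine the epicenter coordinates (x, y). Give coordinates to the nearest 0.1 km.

Circle about each station: (x + 24.7)² + (y − 118.7)² = 65.27²; (x − 69.1)² + (y − 108.7)² = 144.80²; (x + 146.8)² + (y + 149.7)² = 235.09².
Subtracting pairs of circle equations eliminates x²+y² and gives linear equations (the radical axes):
187.6 x − 20.0 y = -14816.15
-244.2 x − 536.8 y = -21746.59
Solving the 2×2 system: x ≈ -71.2, y ≈ 72.9 km.
Check against A (with the unrounded x, y): √((x + 24.7)²+(y − 118.7)²) = 65.27 ≈ 65.27 km. ✓

(-71.2, 72.9)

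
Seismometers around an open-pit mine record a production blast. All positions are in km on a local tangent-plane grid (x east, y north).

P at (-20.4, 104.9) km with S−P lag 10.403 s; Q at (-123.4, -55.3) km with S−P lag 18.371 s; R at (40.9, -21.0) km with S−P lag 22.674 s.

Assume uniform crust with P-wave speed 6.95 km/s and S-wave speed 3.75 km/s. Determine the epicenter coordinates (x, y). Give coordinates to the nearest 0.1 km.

Distance from S−P lag: d = Δt · v_P v_S / (v_P − v_S) = Δt · (6.95·3.75)/(6.95−3.75) ≈ 8.1445·Δt.
So d_P = 84.73, d_Q = 149.62, d_R = 184.67 km.
Circle about each station: (x + 20.4)² + (y − 104.9)² = 84.73²; (x + 123.4)² + (y + 55.3)² = 149.62²; (x − 40.9)² + (y + 21.0)² = 184.67².
Subtracting pairs of circle equations eliminates x²+y² and gives linear equations (the radical axes):
-206.0 x − 320.4 y = -8341.49
122.6 x − 251.8 y = -36230.20
Solving the 2×2 system: x ≈ -104.3, y ≈ 93.1 km.

x ≈ -104.3 km, y ≈ 93.1 km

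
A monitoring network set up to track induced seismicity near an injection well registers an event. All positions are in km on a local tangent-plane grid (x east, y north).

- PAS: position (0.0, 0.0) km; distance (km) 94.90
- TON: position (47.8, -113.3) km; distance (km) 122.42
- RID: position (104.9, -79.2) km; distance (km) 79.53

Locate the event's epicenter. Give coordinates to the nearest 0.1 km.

Circle about each station: x² + y² = 94.90²; (x − 47.8)² + (y + 113.3)² = 122.42²; (x − 104.9)² + (y + 79.2)² = 79.53².
Subtracting the PAS equation from the TON and RID equations removes the quadratic terms:
95.6 x − 226.6 y = 9141.08
209.8 x − 158.4 y = 19957.64
Solving the 2×2 system: x ≈ 94.9, y ≈ -0.3 km.

94.9 km east, -0.3 km north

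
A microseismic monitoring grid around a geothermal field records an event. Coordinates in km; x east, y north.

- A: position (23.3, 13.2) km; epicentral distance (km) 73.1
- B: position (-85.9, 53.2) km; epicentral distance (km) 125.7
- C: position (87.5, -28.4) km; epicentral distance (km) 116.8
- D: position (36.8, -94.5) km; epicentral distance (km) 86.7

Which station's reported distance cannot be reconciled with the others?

B

Solve using three stations at a time. Using A, C, D (subtract circle equations pairwise → linear system) gives (x, y) ≈ (-28.9, -37.9).
Distances from that point to each station vs reported:
  A: calculated 73.1 vs reported 73.1 → residual 0.0 km
  B: calculated 107.5 vs reported 125.7 → residual 18.2 km
  C: calculated 116.8 vs reported 116.8 → residual 0.0 km
  D: calculated 86.7 vs reported 86.7 → residual 0.0 km
A, C, D are mutually consistent (residuals ≈ 0); B is off by 18.2 km.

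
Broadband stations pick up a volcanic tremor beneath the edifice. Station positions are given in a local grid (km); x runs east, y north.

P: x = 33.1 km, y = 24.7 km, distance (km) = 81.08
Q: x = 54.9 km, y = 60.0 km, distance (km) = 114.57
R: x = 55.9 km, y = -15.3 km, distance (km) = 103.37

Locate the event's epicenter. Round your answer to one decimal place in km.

Circle about each station: (x − 33.1)² + (y − 24.7)² = 81.08²; (x − 54.9)² + (y − 60.0)² = 114.57²; (x − 55.9)² + (y + 15.3)² = 103.37².
Subtracting pairs of circle equations eliminates x²+y² and gives linear equations (the radical axes):
43.6 x + 70.6 y = -1644.01
45.6 x − 80.0 y = -2458.19
Solving the 2×2 system: x ≈ -45.5, y ≈ 4.8 km.

x ≈ -45.5 km, y ≈ 4.8 km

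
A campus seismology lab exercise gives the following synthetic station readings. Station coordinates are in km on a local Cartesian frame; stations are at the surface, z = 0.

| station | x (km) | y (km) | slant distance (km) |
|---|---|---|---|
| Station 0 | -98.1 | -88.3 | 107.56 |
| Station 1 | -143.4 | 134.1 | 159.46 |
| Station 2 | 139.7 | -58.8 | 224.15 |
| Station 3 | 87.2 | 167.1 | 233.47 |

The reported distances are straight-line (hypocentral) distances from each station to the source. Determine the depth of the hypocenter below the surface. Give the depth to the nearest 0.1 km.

51.0 km

Each station gives a sphere (x−x_i)² + (y−y_i)² + z² = d_i² (stations at z=0).
Subtracting the Station 0 sphere from Station 1 and Station 2: z² cancels, leaving linear equations in x and y:
-90.6 x + 444.8 y = 7267.53
475.6 x + 59.0 y = -33121.04
Solving: x ≈ -69.901, y ≈ 2.101 km (keep extra digits for the depth step; rounded: -69.9, 2.1).
Then from the Station 0 sphere: z² = 107.56² − (x + 98.1)² − (y + 88.3)² with x = -69.901, y = 2.101, so z ≈ 51.006 ≈ 51.0 km.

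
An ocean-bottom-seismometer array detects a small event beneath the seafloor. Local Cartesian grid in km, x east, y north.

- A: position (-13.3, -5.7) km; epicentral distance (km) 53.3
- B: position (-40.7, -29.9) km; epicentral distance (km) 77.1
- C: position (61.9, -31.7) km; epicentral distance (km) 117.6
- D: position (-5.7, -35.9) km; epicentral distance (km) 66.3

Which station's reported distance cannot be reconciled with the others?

D

Solve using three stations at a time. Using A, B, C (subtract circle equations pairwise → linear system) gives (x, y) ≈ (-26.5, 45.7).
Distances from that point to each station vs reported:
  A: calculated 53.1 vs reported 53.3 → residual 0.2 km
  B: calculated 77.0 vs reported 77.1 → residual 0.1 km
  C: calculated 117.5 vs reported 117.6 → residual 0.1 km
  D: calculated 84.2 vs reported 66.3 → residual 17.9 km
A, B, C are mutually consistent (residuals ≈ 0); D is off by 17.9 km.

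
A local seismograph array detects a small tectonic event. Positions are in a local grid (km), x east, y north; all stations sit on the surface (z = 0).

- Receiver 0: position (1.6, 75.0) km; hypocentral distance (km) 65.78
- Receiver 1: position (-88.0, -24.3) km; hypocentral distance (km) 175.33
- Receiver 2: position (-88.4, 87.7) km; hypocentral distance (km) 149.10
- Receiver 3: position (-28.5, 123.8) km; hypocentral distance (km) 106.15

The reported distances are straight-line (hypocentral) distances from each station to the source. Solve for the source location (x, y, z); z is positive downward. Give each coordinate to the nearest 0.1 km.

Each station gives a sphere (x−x_i)² + (y−y_i)² + z² = d_i² (stations at z=0).
Subtracting the Receiver 0 sphere from Receiver 1 and Receiver 2: z² cancels, leaving linear equations in x and y:
-179.2 x − 198.6 y = -23706.67
-180.0 x + 25.4 y = -8025.51
Solving: x ≈ 54.492, y ≈ 70.200 km (keep extra digits for the depth step; rounded: 54.5, 70.2).
Then from the Receiver 0 sphere: z² = 65.78² − (x − 1.6)² − (y − 75.0)² with x = 54.492, y = 70.200, so z ≈ 38.812 ≈ 38.8 km.
Check against Receiver 3 (with the unrounded solution): distance 106.15 ≈ 106.15 km. ✓

(54.5, 70.2, 38.8)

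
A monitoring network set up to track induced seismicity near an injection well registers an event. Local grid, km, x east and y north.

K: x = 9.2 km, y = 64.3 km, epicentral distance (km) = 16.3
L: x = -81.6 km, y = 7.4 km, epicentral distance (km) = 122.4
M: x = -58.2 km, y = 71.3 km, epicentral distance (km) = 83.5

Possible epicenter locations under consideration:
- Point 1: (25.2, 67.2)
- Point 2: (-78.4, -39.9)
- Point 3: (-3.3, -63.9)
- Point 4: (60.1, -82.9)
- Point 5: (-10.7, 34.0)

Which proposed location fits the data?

Point 1

For each candidate, compare |candidate − station| to the reported distance:
Point 1: residuals K 0.0, L 0.0, M 0.0 → max 0.0 km
Point 2: residuals K 119.8, L 75.0, M 29.5 → max 119.8 km
Point 3: residuals K 112.5, L 16.5, M 62.4 → max 112.5 km
Point 4: residuals K 139.5, L 45.6, M 110.9 → max 139.5 km
Point 5: residuals K 20.0, L 46.7, M 23.1 → max 46.7 km
Only Point 1 has all residuals ≈ 0.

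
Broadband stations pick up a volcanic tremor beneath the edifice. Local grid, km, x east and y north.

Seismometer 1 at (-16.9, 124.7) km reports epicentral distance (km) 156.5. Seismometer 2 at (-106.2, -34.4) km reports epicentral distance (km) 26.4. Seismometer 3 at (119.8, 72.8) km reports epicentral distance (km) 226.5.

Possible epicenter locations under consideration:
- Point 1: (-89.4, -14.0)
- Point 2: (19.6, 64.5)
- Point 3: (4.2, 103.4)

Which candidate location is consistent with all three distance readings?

Point 1

For each candidate, compare |candidate − station| to the reported distance:
Point 1: residuals Seismometer 1 0.0, Seismometer 2 0.0, Seismometer 3 0.0 → max 0.0 km
Point 2: residuals Seismometer 1 86.1, Seismometer 2 133.6, Seismometer 3 126.0 → max 133.6 km
Point 3: residuals Seismometer 1 126.5, Seismometer 2 150.2, Seismometer 3 106.9 → max 150.2 km
Only Point 1 has all residuals ≈ 0.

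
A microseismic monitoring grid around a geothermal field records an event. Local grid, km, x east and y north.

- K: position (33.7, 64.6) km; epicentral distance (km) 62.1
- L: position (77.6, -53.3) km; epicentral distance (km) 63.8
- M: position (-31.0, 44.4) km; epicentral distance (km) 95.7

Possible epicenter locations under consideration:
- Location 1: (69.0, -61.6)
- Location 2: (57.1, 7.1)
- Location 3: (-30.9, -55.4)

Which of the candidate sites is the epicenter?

Location 2

For each candidate, compare |candidate − station| to the reported distance:
Location 1: residuals K 68.9, L 51.8, M 50.0 → max 68.9 km
Location 2: residuals K 0.0, L 0.0, M 0.0 → max 0.0 km
Location 3: residuals K 74.2, L 44.7, M 4.1 → max 74.2 km
Only Location 2 has all residuals ≈ 0.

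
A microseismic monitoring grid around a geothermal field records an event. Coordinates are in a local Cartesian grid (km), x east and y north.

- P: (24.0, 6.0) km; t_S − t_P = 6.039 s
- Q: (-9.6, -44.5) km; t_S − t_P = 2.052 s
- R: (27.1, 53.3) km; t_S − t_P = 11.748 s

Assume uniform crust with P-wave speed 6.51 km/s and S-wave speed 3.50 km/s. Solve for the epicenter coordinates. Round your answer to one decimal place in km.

(-4.3, -29.9)

Distance from S−P lag: d = Δt · v_P v_S / (v_P − v_S) = Δt · (6.51·3.50)/(6.51−3.50) ≈ 7.5698·Δt.
So d_P = 45.71, d_Q = 15.53, d_R = 88.93 km.
Circle about each station: (x − 24.0)² + (y − 6.0)² = 45.71²; (x + 9.6)² + (y + 44.5)² = 15.53²; (x − 27.1)² + (y − 53.3)² = 88.93².
Subtracting the P equation from the Q and R equations removes the quadratic terms:
-67.2 x − 101.0 y = 3308.63
6.2 x + 94.6 y = -2855.84
Solving the 2×2 system: x ≈ -4.3, y ≈ -29.9 km.
Check against P (with the unrounded x, y): √((x − 24.0)²+(y − 6.0)²) = 45.71 ≈ 45.71 km. ✓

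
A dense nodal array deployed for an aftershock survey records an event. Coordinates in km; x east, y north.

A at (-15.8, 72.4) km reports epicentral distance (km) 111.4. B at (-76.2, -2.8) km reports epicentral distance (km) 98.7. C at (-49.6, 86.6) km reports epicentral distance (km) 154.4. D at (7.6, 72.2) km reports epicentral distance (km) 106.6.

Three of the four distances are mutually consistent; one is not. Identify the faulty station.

Solve using three stations at a time. Using A, B, D (subtract circle equations pairwise → linear system) gives (x, y) ≈ (17.4, -33.8).
Distances from that point to each station vs reported:
  A: calculated 111.3 vs reported 111.4 → residual 0.1 km
  B: calculated 98.6 vs reported 98.7 → residual 0.1 km
  C: calculated 137.8 vs reported 154.4 → residual 16.6 km
  D: calculated 106.5 vs reported 106.6 → residual 0.1 km
A, B, D are mutually consistent (residuals ≈ 0); C is off by 16.6 km.

C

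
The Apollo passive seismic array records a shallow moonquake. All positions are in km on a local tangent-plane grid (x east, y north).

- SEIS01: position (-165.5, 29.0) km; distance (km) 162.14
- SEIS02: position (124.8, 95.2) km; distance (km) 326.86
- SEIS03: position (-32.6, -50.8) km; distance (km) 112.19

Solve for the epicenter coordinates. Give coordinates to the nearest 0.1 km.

Circle about each station: (x + 165.5)² + (y − 29.0)² = 162.14²; (x − 124.8)² + (y − 95.2)² = 326.86²; (x + 32.6)² + (y + 50.8)² = 112.19².
Subtracting pairs of circle equations eliminates x²+y² and gives linear equations (the radical axes):
580.6 x + 132.4 y = -84141.25
265.8 x − 159.6 y = -10885.07
Solving the 2×2 system: x ≈ -116.3, y ≈ -125.5 km.

x ≈ -116.3 km, y ≈ -125.5 km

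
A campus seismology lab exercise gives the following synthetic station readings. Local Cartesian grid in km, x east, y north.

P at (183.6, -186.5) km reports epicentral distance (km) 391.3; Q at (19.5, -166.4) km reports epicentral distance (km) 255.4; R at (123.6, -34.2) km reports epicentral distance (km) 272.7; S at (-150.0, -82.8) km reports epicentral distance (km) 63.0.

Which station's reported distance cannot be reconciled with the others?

Solve using three stations at a time. Using P, Q, R (subtract circle equations pairwise → linear system) gives (x, y) ≈ (-140.7, 32.3).
Distances from that point to each station vs reported:
  P: calculated 391.2 vs reported 391.3 → residual 0.1 km
  Q: calculated 255.2 vs reported 255.4 → residual 0.2 km
  R: calculated 272.5 vs reported 272.7 → residual 0.2 km
  S: calculated 115.4 vs reported 63.0 → residual 52.4 km
P, Q, R are mutually consistent (residuals ≈ 0); S is off by 52.4 km.

S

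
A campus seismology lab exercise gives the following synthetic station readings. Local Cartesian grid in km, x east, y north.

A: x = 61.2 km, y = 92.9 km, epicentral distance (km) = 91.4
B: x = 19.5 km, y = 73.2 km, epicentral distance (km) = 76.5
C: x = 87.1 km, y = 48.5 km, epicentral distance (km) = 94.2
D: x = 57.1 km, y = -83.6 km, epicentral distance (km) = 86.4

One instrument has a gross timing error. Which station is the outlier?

C

Solve using three stations at a time. Using A, B, D (subtract circle equations pairwise → linear system) gives (x, y) ≈ (48.5, 2.4).
Distances from that point to each station vs reported:
  A: calculated 91.4 vs reported 91.4 → residual 0.0 km
  B: calculated 76.5 vs reported 76.5 → residual 0.0 km
  C: calculated 60.2 vs reported 94.2 → residual 34.0 km
  D: calculated 86.4 vs reported 86.4 → residual 0.0 km
A, B, D are mutually consistent (residuals ≈ 0); C is off by 34.0 km.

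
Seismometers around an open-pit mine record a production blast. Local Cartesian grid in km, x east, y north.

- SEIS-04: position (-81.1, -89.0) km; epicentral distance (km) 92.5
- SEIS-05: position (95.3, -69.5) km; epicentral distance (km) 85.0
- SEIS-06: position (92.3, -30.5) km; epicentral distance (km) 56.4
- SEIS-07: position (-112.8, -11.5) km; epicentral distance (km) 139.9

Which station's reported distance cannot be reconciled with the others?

SEIS-06

Solve using three stations at a time. Using SEIS-04, SEIS-05, SEIS-07 (subtract circle equations pairwise → linear system) gives (x, y) ≈ (10.7, -77.3).
Distances from that point to each station vs reported:
  SEIS-04: calculated 92.5 vs reported 92.5 → residual 0.0 km
  SEIS-05: calculated 85.0 vs reported 85.0 → residual 0.0 km
  SEIS-06: calculated 94.1 vs reported 56.4 → residual 37.7 km
  SEIS-07: calculated 139.9 vs reported 139.9 → residual 0.0 km
SEIS-04, SEIS-05, SEIS-07 are mutually consistent (residuals ≈ 0); SEIS-06 is off by 37.7 km.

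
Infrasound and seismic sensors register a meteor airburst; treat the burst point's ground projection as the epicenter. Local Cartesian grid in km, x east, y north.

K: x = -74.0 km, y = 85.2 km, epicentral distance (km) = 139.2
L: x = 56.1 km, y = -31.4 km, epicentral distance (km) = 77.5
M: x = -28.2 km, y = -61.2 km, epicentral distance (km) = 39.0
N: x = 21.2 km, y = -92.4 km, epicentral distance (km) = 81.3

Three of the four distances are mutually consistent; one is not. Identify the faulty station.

K

Solve using three stations at a time. Using L, M, N (subtract circle equations pairwise → linear system) gives (x, y) ≈ (-20.9, -22.9).
Distances from that point to each station vs reported:
  K: calculated 120.4 vs reported 139.2 → residual 18.8 km
  L: calculated 77.5 vs reported 77.5 → residual 0.0 km
  M: calculated 39.0 vs reported 39.0 → residual 0.0 km
  N: calculated 81.3 vs reported 81.3 → residual 0.0 km
L, M, N are mutually consistent (residuals ≈ 0); K is off by 18.8 km.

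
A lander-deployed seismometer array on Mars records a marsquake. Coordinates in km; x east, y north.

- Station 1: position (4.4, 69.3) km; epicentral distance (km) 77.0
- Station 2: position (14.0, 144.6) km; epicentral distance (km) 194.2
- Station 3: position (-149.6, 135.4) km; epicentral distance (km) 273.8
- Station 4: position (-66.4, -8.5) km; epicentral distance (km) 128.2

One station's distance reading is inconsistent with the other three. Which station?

Solve using three stations at a time. Using Station 2, Station 3, Station 4 (subtract circle equations pairwise → linear system) gives (x, y) ≈ (56.4, -44.8).
Distances from that point to each station vs reported:
  Station 1: calculated 125.5 vs reported 77.0 → residual 48.5 km
  Station 2: calculated 194.1 vs reported 194.2 → residual 0.1 km
  Station 3: calculated 273.8 vs reported 273.8 → residual 0.0 km
  Station 4: calculated 128.1 vs reported 128.2 → residual 0.1 km
Station 2, Station 3, Station 4 are mutually consistent (residuals ≈ 0); Station 1 is off by 48.5 km.

Station 1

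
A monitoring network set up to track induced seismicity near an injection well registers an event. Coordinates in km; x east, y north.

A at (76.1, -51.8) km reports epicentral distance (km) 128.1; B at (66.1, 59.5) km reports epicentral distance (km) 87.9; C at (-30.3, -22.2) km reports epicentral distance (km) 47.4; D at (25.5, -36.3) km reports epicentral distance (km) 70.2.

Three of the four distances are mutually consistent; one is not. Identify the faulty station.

Solve using three stations at a time. Using B, C, D (subtract circle equations pairwise → linear system) gives (x, y) ≈ (-13.4, 22.1).
Distances from that point to each station vs reported:
  A: calculated 116.1 vs reported 128.1 → residual 12.0 km
  B: calculated 87.9 vs reported 87.9 → residual 0.0 km
  C: calculated 47.4 vs reported 47.4 → residual 0.0 km
  D: calculated 70.2 vs reported 70.2 → residual 0.0 km
B, C, D are mutually consistent (residuals ≈ 0); A is off by 12.0 km.

A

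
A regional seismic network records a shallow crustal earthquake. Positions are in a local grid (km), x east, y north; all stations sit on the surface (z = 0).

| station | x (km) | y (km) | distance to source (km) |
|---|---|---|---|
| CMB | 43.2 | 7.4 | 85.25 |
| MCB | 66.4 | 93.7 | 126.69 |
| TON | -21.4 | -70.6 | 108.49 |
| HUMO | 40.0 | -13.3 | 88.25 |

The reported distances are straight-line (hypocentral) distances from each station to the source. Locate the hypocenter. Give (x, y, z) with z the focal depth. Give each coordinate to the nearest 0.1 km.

(-14.5, 18.3, 61.8)

Each station gives a sphere (x−x_i)² + (y−y_i)² + z² = d_i² (stations at z=0).
Subtracting the CMB sphere from MCB and TON: z² cancels, leaving linear equations in x and y:
46.4 x + 172.6 y = 2484.86
-129.2 x − 156.0 y = -981.20
Solving: x ≈ -14.493, y ≈ 18.293 km (keep extra digits for the depth step; rounded: -14.5, 18.3).
Then from the CMB sphere: z² = 85.25² − (x − 43.2)² − (y − 7.4)² with x = -14.493, y = 18.293, so z ≈ 61.810 ≈ 61.8 km.
Check against HUMO (with the unrounded solution): distance 88.25 ≈ 88.25 km. ✓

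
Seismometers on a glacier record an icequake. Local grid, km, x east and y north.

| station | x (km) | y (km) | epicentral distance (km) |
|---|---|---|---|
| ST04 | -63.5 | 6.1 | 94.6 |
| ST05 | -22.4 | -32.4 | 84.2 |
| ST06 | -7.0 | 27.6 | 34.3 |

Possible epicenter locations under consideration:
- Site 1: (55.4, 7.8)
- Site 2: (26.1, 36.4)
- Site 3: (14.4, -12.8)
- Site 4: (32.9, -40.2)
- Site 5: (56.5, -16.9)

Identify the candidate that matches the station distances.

For each candidate, compare |candidate − station| to the reported distance:
Site 1: residuals ST04 24.3, ST05 3.4, ST06 31.2 → max 31.2 km
Site 2: residuals ST04 0.0, ST05 0.0, ST06 0.1 → max 0.1 km
Site 3: residuals ST04 14.4, ST05 42.5, ST06 11.4 → max 42.5 km
Site 4: residuals ST04 12.3, ST05 28.4, ST06 44.4 → max 44.4 km
Site 5: residuals ST04 27.6, ST05 3.8, ST06 43.2 → max 43.2 km
Only Site 2 has all residuals ≈ 0.

Site 2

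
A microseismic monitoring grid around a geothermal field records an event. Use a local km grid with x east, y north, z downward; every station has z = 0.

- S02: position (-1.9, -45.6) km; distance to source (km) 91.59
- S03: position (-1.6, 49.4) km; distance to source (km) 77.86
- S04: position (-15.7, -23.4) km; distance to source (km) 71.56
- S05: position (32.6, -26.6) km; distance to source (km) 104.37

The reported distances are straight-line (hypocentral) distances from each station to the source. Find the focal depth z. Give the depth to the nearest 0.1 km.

Each station gives a sphere (x−x_i)² + (y−y_i)² + z² = d_i² (stations at z=0).
Subtracting the S02 sphere from S03 and S04: z² cancels, leaving linear equations in x and y:
0.6 x + 190.0 y = 2686.50
-27.6 x + 44.4 y = 1978.97
Solving: x ≈ -48.708, y ≈ 14.293 km (keep extra digits for the depth step; rounded: -48.7, 14.3).
Then from the S02 sphere: z² = 91.59² − (x + 1.9)² − (y + 45.6)² with x = -48.708, y = 14.293, so z ≈ 51.094 ≈ 51.1 km.
Check against S05 (with the unrounded solution): distance 104.37 ≈ 104.37 km. ✓

depth ≈ 51.1 km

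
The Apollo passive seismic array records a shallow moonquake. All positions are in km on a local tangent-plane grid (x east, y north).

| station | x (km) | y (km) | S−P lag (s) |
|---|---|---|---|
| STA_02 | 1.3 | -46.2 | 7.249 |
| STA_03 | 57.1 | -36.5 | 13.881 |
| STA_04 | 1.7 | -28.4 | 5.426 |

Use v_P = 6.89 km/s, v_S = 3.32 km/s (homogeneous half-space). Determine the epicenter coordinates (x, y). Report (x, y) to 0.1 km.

(-27.8, -10.0)

Distance from S−P lag: d = Δt · v_P v_S / (v_P − v_S) = Δt · (6.89·3.32)/(6.89−3.32) ≈ 6.4075·Δt.
So d_STA_02 = 46.45, d_STA_03 = 88.94, d_STA_04 = 34.77 km.
Circle about each station: (x − 1.3)² + (y + 46.2)² = 46.45²; (x − 57.1)² + (y + 36.5)² = 88.94²; (x − 1.7)² + (y + 28.4)² = 34.77².
Subtracting the STA_02 equation from the STA_03 and STA_04 equations removes the quadratic terms:
111.6 x + 19.4 y = -3296.19
0.8 x + 35.6 y = -378.03
Solving the 2×2 system: x ≈ -27.8, y ≈ -10.0 km.
Check against STA_02 (with the unrounded x, y): √((x − 1.3)²+(y + 46.2)²) = 46.45 ≈ 46.45 km. ✓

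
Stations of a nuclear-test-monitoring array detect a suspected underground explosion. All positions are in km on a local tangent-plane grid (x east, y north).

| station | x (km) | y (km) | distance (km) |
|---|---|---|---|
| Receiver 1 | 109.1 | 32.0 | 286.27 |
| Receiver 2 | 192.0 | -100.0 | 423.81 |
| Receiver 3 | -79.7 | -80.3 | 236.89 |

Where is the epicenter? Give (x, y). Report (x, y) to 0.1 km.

(-154.1, 144.6)

Circle about each station: (x − 109.1)² + (y − 32.0)² = 286.27²; (x − 192.0)² + (y + 100.0)² = 423.81²; (x + 79.7)² + (y + 80.3)² = 236.89².
Subtracting pairs of circle equations eliminates x²+y² and gives linear equations (the radical axes):
165.8 x − 264.0 y = -63727.21
-377.6 x − 224.6 y = 25707.01
Solving the 2×2 system: x ≈ -154.1, y ≈ 144.6 km.
Check against Receiver 1 (with the unrounded x, y): √((x − 109.1)²+(y − 32.0)²) = 286.28 ≈ 286.27 km. ✓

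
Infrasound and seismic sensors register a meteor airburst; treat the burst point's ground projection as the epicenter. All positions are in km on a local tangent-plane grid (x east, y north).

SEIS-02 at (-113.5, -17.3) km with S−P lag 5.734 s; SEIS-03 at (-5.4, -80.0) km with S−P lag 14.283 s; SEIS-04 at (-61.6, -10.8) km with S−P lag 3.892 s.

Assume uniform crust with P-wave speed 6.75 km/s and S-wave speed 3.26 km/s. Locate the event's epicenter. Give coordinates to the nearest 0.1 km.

x ≈ -79.0 km, y ≈ -28.1 km

Distance from S−P lag: d = Δt · v_P v_S / (v_P − v_S) = Δt · (6.75·3.26)/(6.75−3.26) ≈ 6.3052·Δt.
So d_SEIS-02 = 36.15, d_SEIS-03 = 90.06, d_SEIS-04 = 24.54 km.
Circle about each station: (x + 113.5)² + (y + 17.3)² = 36.15²; (x + 5.4)² + (y + 80.0)² = 90.06²; (x + 61.6)² + (y + 10.8)² = 24.54².
Subtracting the SEIS-02 equation from the SEIS-03 and SEIS-04 equations removes the quadratic terms:
216.2 x − 125.4 y = -13556.36
103.8 x + 13.0 y = -8565.73
Solving the 2×2 system: x ≈ -79.0, y ≈ -28.1 km.
Check against SEIS-02 (with the unrounded x, y): √((x + 113.5)²+(y + 17.3)²) = 36.15 ≈ 36.15 km. ✓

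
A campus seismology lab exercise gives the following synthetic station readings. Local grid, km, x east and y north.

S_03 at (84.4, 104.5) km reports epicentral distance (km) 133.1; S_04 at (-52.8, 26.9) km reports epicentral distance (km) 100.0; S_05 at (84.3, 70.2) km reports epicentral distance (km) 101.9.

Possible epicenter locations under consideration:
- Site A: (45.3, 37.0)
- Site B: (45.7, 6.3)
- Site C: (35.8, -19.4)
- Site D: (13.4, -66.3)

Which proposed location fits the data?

For each candidate, compare |candidate − station| to the reported distance:
Site A: residuals S_03 55.1, S_04 1.4, S_05 50.7 → max 55.1 km
Site B: residuals S_03 27.5, S_04 0.6, S_05 27.2 → max 27.5 km
Site C: residuals S_03 0.0, S_04 0.0, S_05 0.0 → max 0.0 km
Site D: residuals S_03 51.9, S_04 14.3, S_05 51.9 → max 51.9 km
Only Site C has all residuals ≈ 0.

Site C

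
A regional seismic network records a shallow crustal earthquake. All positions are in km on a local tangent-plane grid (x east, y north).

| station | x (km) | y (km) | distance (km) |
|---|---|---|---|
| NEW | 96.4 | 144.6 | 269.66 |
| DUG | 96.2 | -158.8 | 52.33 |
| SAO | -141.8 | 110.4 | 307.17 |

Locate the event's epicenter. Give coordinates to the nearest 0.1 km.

58.6 km east, -122.4 km north

Circle about each station: (x − 96.4)² + (y − 144.6)² = 269.66²; (x − 96.2)² + (y + 158.8)² = 52.33²; (x + 141.8)² + (y − 110.4)² = 307.17².
Subtracting the NEW equation from the DUG and SAO equations removes the quadratic terms:
-0.4 x − 606.8 y = 74247.85
-476.4 x − 68.4 y = -19543.61
Solving the 2×2 system: x ≈ 58.6, y ≈ -122.4 km.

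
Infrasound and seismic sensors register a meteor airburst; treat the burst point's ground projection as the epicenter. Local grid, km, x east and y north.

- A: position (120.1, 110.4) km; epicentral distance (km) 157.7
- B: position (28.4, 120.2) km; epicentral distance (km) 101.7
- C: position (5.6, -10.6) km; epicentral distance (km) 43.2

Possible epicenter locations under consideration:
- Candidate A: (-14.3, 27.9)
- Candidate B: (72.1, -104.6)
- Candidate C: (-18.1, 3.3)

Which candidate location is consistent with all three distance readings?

Candidate A

For each candidate, compare |candidate − station| to the reported distance:
Candidate A: residuals A 0.0, B 0.0, C 0.1 → max 0.1 km
Candidate B: residuals A 62.6, B 127.3, C 71.9 → max 127.3 km
Candidate C: residuals A 17.1, B 24.1, C 15.7 → max 24.1 km
Only Candidate A has all residuals ≈ 0.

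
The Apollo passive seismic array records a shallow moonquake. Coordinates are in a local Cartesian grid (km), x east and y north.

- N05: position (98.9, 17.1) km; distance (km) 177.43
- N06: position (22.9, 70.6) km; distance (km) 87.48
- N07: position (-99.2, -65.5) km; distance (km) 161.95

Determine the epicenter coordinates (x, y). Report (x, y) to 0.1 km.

Circle about each station: (x − 98.9)² + (y − 17.1)² = 177.43²; (x − 22.9)² + (y − 70.6)² = 87.48²; (x + 99.2)² + (y + 65.5)² = 161.95².
Subtracting the N05 equation from the N06 and N07 equations removes the quadratic terms:
-152.0 x + 107.0 y = 19263.80
-396.2 x − 165.2 y = 9310.87
Solving the 2×2 system: x ≈ -61.9, y ≈ 92.1 km.
Check against N05 (with the unrounded x, y): √((x − 98.9)²+(y − 17.1)²) = 177.43 ≈ 177.43 km. ✓

(-61.9, 92.1)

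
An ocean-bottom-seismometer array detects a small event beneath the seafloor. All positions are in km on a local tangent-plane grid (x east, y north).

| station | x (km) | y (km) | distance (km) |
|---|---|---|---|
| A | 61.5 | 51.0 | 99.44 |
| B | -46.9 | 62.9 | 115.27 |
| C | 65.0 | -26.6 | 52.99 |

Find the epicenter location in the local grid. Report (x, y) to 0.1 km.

12.8 km east, -35.7 km north

Circle about each station: (x − 61.5)² + (y − 51.0)² = 99.44²; (x + 46.9)² + (y − 62.9)² = 115.27²; (x − 65.0)² + (y + 26.6)² = 52.99².
Subtracting the A equation from the B and C equations removes the quadratic terms:
-216.8 x + 23.8 y = -3626.09
7.0 x − 155.2 y = 5629.68
Solving the 2×2 system: x ≈ 12.8, y ≈ -35.7 km.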